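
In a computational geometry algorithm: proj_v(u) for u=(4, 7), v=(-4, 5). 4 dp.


u.v = 19, |v| = sqrt(41) = 6.4031
Scalar projection = u.v / |v| = 19 / sqrt(41) = 2.9673

2.9673


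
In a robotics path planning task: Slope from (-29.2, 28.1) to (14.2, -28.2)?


slope = (y2-y1)/(x2-x1) = ((-28.2)-28.1)/(14.2-(-29.2)) = (-56.3)/43.4 = -1.2972

-1.2972


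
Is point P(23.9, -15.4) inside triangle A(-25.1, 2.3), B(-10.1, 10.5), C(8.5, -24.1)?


Cross products: AB x AP = -667.3, BC x BP = 694.66, CA x CP = -698.88
All same sign? no

No, outside


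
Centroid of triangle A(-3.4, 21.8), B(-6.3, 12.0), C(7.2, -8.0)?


Centroid = ((x_A+x_B+x_C)/3, (y_A+y_B+y_C)/3)
= (((-3.4)+(-6.3)+7.2)/3, (21.8+12+(-8))/3)
= (-0.8333, 8.6)

(-0.8333, 8.6)


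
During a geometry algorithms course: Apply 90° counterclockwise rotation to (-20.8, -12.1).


90° CCW: (x,y) -> (-y, x)
(-20.8,-12.1) -> (12.1, -20.8)

(12.1, -20.8)


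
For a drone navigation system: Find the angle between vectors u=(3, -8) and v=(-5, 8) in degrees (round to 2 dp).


u.v = -79, |u| = sqrt(73) = 8.544, |v| = sqrt(89) = 9.434
cos(theta) = u.v/(|u||v|) = -79/sqrt(6497) = -0.980101
theta = acos(-0.980101) = 168.55 degrees

168.55 degrees


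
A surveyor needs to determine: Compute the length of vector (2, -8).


|u| = sqrt(2^2 + (-8)^2) = sqrt(68) = 8.2462

8.2462


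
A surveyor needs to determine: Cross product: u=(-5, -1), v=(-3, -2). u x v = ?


u x v = u_x*v_y - u_y*v_x = (-5)*(-2) - (-1)*(-3)
= 10 - 3 = 7

7


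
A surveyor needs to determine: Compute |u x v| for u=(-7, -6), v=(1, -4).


|u x v| = |(-7)*(-4) - (-6)*1|
= |28 - (-6)| = 34

34


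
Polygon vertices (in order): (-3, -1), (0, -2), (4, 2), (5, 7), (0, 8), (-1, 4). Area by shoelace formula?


Shoelace sum: ((-3)*(-2) - 0*(-1)) + (0*2 - 4*(-2)) + (4*7 - 5*2) + (5*8 - 0*7) + (0*4 - (-1)*8) + ((-1)*(-1) - (-3)*4)
= 93
Area = |93|/2 = 46.5

46.5


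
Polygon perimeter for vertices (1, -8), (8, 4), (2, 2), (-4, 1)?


Sides: (1, -8)->(8, 4): sqrt(193) = 13.892444, (8, 4)->(2, 2): sqrt(40) = 6.324555, (2, 2)->(-4, 1): sqrt(37) = 6.082763, (-4, 1)->(1, -8): sqrt(106) = 10.29563
Sum = 36.595392
Perimeter = 36.5954

36.5954


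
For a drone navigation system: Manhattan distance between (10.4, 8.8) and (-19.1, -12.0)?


|10.4-(-19.1)| + |8.8-(-12)| = 29.5 + 20.8 = 50.3

50.3


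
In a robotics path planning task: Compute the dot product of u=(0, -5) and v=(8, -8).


u . v = u_x*v_x + u_y*v_y = 0*8 + (-5)*(-8)
= 0 + 40 = 40

40


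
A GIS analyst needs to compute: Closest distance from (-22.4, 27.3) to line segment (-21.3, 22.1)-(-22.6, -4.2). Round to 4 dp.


Project P onto AB: t = 0 (clamped to [0,1])
Closest point on segment: (-21.3, 22.1)
Distance: 5.3151

5.3151


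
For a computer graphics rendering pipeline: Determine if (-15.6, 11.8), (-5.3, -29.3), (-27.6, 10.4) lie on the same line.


Cross product: ((-5.3)-(-15.6))*(10.4-11.8) - ((-29.3)-11.8)*((-27.6)-(-15.6))
= -507.62

No, not collinear


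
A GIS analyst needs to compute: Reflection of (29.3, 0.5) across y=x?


Reflection over y=x: (x,y) -> (y,x)
(29.3, 0.5) -> (0.5, 29.3)

(0.5, 29.3)


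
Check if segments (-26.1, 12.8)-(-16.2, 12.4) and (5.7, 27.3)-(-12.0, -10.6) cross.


Cross products: d1=-948.57, d2=-566.28, d3=156.27, d4=-226.02
d1*d2 < 0 and d3*d4 < 0? no

No, they don't intersect


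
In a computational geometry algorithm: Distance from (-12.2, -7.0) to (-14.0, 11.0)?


dx=-1.8, dy=18
d^2 = (-1.8)^2 + 18^2 = 327.24
d = sqrt(327.24) = 18.0898

18.0898


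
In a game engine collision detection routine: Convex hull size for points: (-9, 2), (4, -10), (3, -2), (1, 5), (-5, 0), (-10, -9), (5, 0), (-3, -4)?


Convex hull vertices (CCW): (-10, -9), (4, -10), (5, 0), (1, 5), (-9, 2)
Count = 5

5


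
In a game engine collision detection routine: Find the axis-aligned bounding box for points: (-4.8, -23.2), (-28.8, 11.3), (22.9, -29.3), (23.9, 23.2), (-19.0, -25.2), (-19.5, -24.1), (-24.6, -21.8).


x range: [-28.8, 23.9]
y range: [-29.3, 23.2]
Bounding box: (-28.8,-29.3) to (23.9,23.2)

(-28.8,-29.3) to (23.9,23.2)


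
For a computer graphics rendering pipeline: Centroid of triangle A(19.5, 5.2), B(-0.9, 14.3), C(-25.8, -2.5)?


Centroid = ((x_A+x_B+x_C)/3, (y_A+y_B+y_C)/3)
= ((19.5+(-0.9)+(-25.8))/3, (5.2+14.3+(-2.5))/3)
= (-2.4, 5.6667)

(-2.4, 5.6667)


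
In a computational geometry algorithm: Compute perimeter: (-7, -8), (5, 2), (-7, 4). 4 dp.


Sides: (-7, -8)->(5, 2): sqrt(244) = 15.620499, (5, 2)->(-7, 4): sqrt(148) = 12.165525, (-7, 4)->(-7, -8): sqrt(144) = 12
Sum = 39.786024
Perimeter = 39.786

39.786


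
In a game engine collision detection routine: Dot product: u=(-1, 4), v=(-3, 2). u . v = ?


u . v = u_x*v_x + u_y*v_y = (-1)*(-3) + 4*2
= 3 + 8 = 11

11


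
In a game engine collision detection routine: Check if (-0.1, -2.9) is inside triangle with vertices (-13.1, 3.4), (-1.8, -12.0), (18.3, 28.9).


Cross products: AB x AP = 129.01, BC x BP = 113.38, CA x CP = 529.32
All same sign? yes

Yes, inside


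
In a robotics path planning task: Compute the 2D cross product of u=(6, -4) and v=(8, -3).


u x v = u_x*v_y - u_y*v_x = 6*(-3) - (-4)*8
= (-18) - (-32) = 14

14


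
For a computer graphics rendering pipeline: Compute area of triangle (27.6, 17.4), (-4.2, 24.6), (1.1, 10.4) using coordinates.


Area = |x_A(y_B-y_C) + x_B(y_C-y_A) + x_C(y_A-y_B)|/2
= |391.92 + 29.4 + (-7.92)|/2
= 413.4/2 = 206.7

206.7


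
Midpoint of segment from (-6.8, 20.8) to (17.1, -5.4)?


M = (((-6.8)+17.1)/2, (20.8+(-5.4))/2)
= (5.15, 7.7)

(5.15, 7.7)


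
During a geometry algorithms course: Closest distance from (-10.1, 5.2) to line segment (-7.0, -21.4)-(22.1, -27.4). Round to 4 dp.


Project P onto AB: t = 0 (clamped to [0,1])
Closest point on segment: (-7, -21.4)
Distance: 26.78

26.78


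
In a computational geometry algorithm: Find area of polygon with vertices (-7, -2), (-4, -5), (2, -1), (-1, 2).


Shoelace sum: ((-7)*(-5) - (-4)*(-2)) + ((-4)*(-1) - 2*(-5)) + (2*2 - (-1)*(-1)) + ((-1)*(-2) - (-7)*2)
= 60
Area = |60|/2 = 30

30


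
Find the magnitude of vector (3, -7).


|u| = sqrt(3^2 + (-7)^2) = sqrt(58) = 7.6158

7.6158


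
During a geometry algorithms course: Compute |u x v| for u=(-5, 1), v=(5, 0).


|u x v| = |(-5)*0 - 1*5|
= |0 - 5| = 5

5


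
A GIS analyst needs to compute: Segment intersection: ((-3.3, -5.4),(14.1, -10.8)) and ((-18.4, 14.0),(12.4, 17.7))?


Cross products: d1=-653.39, d2=-884.09, d3=256.02, d4=486.72
d1*d2 < 0 and d3*d4 < 0? no

No, they don't intersect


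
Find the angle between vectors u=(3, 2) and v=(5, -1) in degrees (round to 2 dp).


u.v = 13, |u| = sqrt(13) = 3.6056, |v| = sqrt(26) = 5.099
cos(theta) = u.v/(|u||v|) = 13/sqrt(338) = 0.707107
theta = acos(0.707107) = 45 degrees

45 degrees


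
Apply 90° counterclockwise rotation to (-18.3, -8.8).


90° CCW: (x,y) -> (-y, x)
(-18.3,-8.8) -> (8.8, -18.3)

(8.8, -18.3)


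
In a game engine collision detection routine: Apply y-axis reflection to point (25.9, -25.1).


Reflection over y-axis: (x,y) -> (-x,y)
(25.9, -25.1) -> (-25.9, -25.1)

(-25.9, -25.1)


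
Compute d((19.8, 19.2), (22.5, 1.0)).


dx=2.7, dy=-18.2
d^2 = 2.7^2 + (-18.2)^2 = 338.53
d = sqrt(338.53) = 18.3992

18.3992


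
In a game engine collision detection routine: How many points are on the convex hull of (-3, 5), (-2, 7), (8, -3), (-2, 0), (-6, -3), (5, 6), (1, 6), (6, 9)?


Convex hull vertices (CCW): (-6, -3), (8, -3), (6, 9), (-2, 7), (-3, 5)
Count = 5

5


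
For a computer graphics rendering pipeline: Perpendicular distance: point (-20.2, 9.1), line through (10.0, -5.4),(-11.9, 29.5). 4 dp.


|cross product| = 736.43
|line direction| = sqrt(1697.62) = 41.2022
Distance = 736.43/sqrt(1697.62) = 17.8736

17.8736


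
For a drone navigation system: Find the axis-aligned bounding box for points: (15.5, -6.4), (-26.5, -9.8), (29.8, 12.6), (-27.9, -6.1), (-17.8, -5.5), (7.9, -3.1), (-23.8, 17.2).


x range: [-27.9, 29.8]
y range: [-9.8, 17.2]
Bounding box: (-27.9,-9.8) to (29.8,17.2)

(-27.9,-9.8) to (29.8,17.2)


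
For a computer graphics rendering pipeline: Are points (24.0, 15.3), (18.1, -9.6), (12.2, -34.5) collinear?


Cross product: (18.1-24)*((-34.5)-15.3) - ((-9.6)-15.3)*(12.2-24)
= 0

Yes, collinear


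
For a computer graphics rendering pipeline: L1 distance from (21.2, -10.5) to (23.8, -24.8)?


|21.2-23.8| + |(-10.5)-(-24.8)| = 2.6 + 14.3 = 16.9

16.9


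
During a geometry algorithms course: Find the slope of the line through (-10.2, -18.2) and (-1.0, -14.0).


slope = (y2-y1)/(x2-x1) = ((-14)-(-18.2))/((-1)-(-10.2)) = 4.2/9.2 = 0.4565

0.4565


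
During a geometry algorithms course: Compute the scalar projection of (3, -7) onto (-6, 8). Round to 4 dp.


u.v = -74, |v| = sqrt(100) = 10
Scalar projection = u.v / |v| = -74 / sqrt(100) = -7.4

-7.4


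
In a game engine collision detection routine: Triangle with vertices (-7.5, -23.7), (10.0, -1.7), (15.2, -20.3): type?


Side lengths squared: AB^2=790.25, BC^2=373, CA^2=526.85
Sorted: [373, 526.85, 790.25]
By sides: Scalene, By angles: Acute

Scalene, Acute


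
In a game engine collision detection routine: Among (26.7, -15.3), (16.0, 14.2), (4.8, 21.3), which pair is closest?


d(P0,P1) = 31.3806, d(P0,P2) = 42.6517, d(P1,P2) = 13.2608
Closest: P1 and P2

Closest pair: (16.0, 14.2) and (4.8, 21.3), distance = 13.2608


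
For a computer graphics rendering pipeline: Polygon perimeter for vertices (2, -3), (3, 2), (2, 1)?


Sides: (2, -3)->(3, 2): sqrt(26) = 5.09902, (3, 2)->(2, 1): sqrt(2) = 1.414214, (2, 1)->(2, -3): sqrt(16) = 4
Sum = 10.513234
Perimeter = 10.5132

10.5132


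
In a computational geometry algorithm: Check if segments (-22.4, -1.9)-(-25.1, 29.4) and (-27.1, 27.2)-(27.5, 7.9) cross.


Cross products: d1=-1498.15, d2=158.72, d3=68.54, d4=-1588.33
d1*d2 < 0 and d3*d4 < 0? yes

Yes, they intersect


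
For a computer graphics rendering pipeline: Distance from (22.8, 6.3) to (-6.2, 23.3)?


dx=-29, dy=17
d^2 = (-29)^2 + 17^2 = 1130
d = sqrt(1130) = 33.6155

33.6155


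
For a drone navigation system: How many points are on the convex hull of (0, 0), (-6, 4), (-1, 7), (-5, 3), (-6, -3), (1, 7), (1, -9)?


Convex hull vertices (CCW): (-6, -3), (1, -9), (1, 7), (-1, 7), (-6, 4)
Count = 5

5


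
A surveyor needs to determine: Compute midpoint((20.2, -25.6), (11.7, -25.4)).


M = ((20.2+11.7)/2, ((-25.6)+(-25.4))/2)
= (15.95, -25.5)

(15.95, -25.5)


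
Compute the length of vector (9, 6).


|u| = sqrt(9^2 + 6^2) = sqrt(117) = 10.8167

10.8167


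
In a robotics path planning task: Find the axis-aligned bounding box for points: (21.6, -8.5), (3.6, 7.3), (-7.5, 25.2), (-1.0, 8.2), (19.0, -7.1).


x range: [-7.5, 21.6]
y range: [-8.5, 25.2]
Bounding box: (-7.5,-8.5) to (21.6,25.2)

(-7.5,-8.5) to (21.6,25.2)


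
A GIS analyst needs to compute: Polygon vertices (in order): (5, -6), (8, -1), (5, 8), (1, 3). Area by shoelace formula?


Shoelace sum: (5*(-1) - 8*(-6)) + (8*8 - 5*(-1)) + (5*3 - 1*8) + (1*(-6) - 5*3)
= 98
Area = |98|/2 = 49

49


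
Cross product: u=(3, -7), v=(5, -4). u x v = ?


u x v = u_x*v_y - u_y*v_x = 3*(-4) - (-7)*5
= (-12) - (-35) = 23

23


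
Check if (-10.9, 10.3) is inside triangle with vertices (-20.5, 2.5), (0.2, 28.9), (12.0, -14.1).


Cross products: AB x AP = -91.98, BC x BP = -696.78, CA x CP = -412.86
All same sign? yes

Yes, inside


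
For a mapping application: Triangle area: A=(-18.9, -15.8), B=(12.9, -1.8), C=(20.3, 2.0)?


Area = |x_A(y_B-y_C) + x_B(y_C-y_A) + x_C(y_A-y_B)|/2
= |71.82 + 229.62 + (-284.2)|/2
= 17.24/2 = 8.62

8.62


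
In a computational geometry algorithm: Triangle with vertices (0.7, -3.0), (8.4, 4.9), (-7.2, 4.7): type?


Side lengths squared: AB^2=121.7, BC^2=243.4, CA^2=121.7
Sorted: [121.7, 121.7, 243.4]
By sides: Isosceles, By angles: Right

Isosceles, Right


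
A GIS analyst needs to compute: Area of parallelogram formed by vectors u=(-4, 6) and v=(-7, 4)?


|u x v| = |(-4)*4 - 6*(-7)|
= |(-16) - (-42)| = 26

26


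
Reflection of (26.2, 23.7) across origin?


Reflection over origin: (x,y) -> (-x,-y)
(26.2, 23.7) -> (-26.2, -23.7)

(-26.2, -23.7)


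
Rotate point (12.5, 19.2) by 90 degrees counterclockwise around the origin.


90° CCW: (x,y) -> (-y, x)
(12.5,19.2) -> (-19.2, 12.5)

(-19.2, 12.5)


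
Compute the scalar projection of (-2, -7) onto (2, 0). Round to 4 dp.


u.v = -4, |v| = sqrt(4) = 2
Scalar projection = u.v / |v| = -4 / sqrt(4) = -2

-2


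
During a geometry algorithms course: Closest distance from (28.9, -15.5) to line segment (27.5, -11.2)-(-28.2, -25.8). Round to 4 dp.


Project P onto AB: t = 0 (clamped to [0,1])
Closest point on segment: (27.5, -11.2)
Distance: 4.5222

4.5222


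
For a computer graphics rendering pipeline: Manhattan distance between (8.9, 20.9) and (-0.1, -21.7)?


|8.9-(-0.1)| + |20.9-(-21.7)| = 9 + 42.6 = 51.6

51.6


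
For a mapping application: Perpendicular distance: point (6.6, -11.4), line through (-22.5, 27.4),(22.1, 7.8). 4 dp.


|cross product| = 1160.12
|line direction| = sqrt(2373.32) = 48.7167
Distance = 1160.12/sqrt(2373.32) = 23.8136

23.8136


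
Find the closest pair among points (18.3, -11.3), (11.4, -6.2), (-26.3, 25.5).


d(P0,P1) = 8.5802, d(P0,P2) = 57.8221, d(P1,P2) = 49.2563
Closest: P0 and P1

Closest pair: (18.3, -11.3) and (11.4, -6.2), distance = 8.5802


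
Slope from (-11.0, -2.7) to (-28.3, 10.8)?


slope = (y2-y1)/(x2-x1) = (10.8-(-2.7))/((-28.3)-(-11)) = 13.5/(-17.3) = -0.7803

-0.7803


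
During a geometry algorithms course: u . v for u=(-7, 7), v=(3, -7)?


u . v = u_x*v_x + u_y*v_y = (-7)*3 + 7*(-7)
= (-21) + (-49) = -70

-70


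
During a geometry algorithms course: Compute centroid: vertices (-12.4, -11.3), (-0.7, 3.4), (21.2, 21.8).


Centroid = ((x_A+x_B+x_C)/3, (y_A+y_B+y_C)/3)
= (((-12.4)+(-0.7)+21.2)/3, ((-11.3)+3.4+21.8)/3)
= (2.7, 4.6333)

(2.7, 4.6333)


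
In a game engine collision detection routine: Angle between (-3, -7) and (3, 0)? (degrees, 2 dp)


u.v = -9, |u| = sqrt(58) = 7.6158, |v| = sqrt(9) = 3
cos(theta) = u.v/(|u||v|) = -9/sqrt(522) = -0.393919
theta = acos(-0.393919) = 113.2 degrees

113.2 degrees


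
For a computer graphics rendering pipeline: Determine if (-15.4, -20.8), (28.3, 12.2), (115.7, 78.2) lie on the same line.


Cross product: (28.3-(-15.4))*(78.2-(-20.8)) - (12.2-(-20.8))*(115.7-(-15.4))
= 0

Yes, collinear


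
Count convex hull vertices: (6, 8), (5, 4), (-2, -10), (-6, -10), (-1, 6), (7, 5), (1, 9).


Convex hull vertices (CCW): (-6, -10), (-2, -10), (7, 5), (6, 8), (1, 9), (-1, 6)
Count = 6

6


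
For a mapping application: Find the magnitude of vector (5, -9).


|u| = sqrt(5^2 + (-9)^2) = sqrt(106) = 10.2956

10.2956


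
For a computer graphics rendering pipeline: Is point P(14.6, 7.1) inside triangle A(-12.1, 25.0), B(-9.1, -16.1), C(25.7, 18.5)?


Cross products: AB x AP = 1043.67, BC x BP = -12.66, CA x CP = 503.07
All same sign? no

No, outside


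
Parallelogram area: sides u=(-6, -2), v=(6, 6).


|u x v| = |(-6)*6 - (-2)*6|
= |(-36) - (-12)| = 24

24


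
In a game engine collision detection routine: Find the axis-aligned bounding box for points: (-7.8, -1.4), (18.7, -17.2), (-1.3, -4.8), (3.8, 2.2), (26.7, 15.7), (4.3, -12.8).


x range: [-7.8, 26.7]
y range: [-17.2, 15.7]
Bounding box: (-7.8,-17.2) to (26.7,15.7)

(-7.8,-17.2) to (26.7,15.7)


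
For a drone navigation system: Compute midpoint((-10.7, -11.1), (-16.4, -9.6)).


M = (((-10.7)+(-16.4))/2, ((-11.1)+(-9.6))/2)
= (-13.55, -10.35)

(-13.55, -10.35)


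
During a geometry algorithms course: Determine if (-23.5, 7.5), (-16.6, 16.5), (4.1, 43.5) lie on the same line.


Cross product: ((-16.6)-(-23.5))*(43.5-7.5) - (16.5-7.5)*(4.1-(-23.5))
= 0

Yes, collinear


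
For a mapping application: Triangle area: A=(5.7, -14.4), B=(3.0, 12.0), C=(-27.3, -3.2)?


Area = |x_A(y_B-y_C) + x_B(y_C-y_A) + x_C(y_A-y_B)|/2
= |86.64 + 33.6 + 720.72|/2
= 840.96/2 = 420.48

420.48


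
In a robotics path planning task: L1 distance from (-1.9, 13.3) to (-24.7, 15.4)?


|(-1.9)-(-24.7)| + |13.3-15.4| = 22.8 + 2.1 = 24.9

24.9


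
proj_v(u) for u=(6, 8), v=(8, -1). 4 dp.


u.v = 40, |v| = sqrt(65) = 8.0623
Scalar projection = u.v / |v| = 40 / sqrt(65) = 4.9614

4.9614


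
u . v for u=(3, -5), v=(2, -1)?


u . v = u_x*v_x + u_y*v_y = 3*2 + (-5)*(-1)
= 6 + 5 = 11

11


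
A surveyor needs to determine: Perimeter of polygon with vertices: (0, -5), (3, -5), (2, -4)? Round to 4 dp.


Sides: (0, -5)->(3, -5): sqrt(9) = 3, (3, -5)->(2, -4): sqrt(2) = 1.414214, (2, -4)->(0, -5): sqrt(5) = 2.236068
Sum = 6.650282
Perimeter = 6.6503

6.6503


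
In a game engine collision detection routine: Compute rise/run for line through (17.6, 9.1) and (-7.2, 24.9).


slope = (y2-y1)/(x2-x1) = (24.9-9.1)/((-7.2)-17.6) = 15.8/(-24.8) = -0.6371

-0.6371


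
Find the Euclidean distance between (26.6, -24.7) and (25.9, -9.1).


dx=-0.7, dy=15.6
d^2 = (-0.7)^2 + 15.6^2 = 243.85
d = sqrt(243.85) = 15.6157

15.6157


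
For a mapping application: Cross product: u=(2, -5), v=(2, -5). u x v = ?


u x v = u_x*v_y - u_y*v_x = 2*(-5) - (-5)*2
= (-10) - (-10) = 0

0


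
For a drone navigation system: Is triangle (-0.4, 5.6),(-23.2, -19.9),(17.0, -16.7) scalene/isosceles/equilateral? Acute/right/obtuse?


Side lengths squared: AB^2=1170.09, BC^2=1626.28, CA^2=800.05
Sorted: [800.05, 1170.09, 1626.28]
By sides: Scalene, By angles: Acute

Scalene, Acute


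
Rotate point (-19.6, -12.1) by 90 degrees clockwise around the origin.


90° CW: (x,y) -> (y, -x)
(-19.6,-12.1) -> (-12.1, 19.6)

(-12.1, 19.6)


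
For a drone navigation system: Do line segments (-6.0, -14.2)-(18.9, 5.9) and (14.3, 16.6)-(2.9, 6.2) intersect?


Cross products: d1=140, d2=169.82, d3=358.89, d4=329.07
d1*d2 < 0 and d3*d4 < 0? no

No, they don't intersect


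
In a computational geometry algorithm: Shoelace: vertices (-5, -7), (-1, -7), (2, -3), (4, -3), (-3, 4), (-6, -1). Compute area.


Shoelace sum: ((-5)*(-7) - (-1)*(-7)) + ((-1)*(-3) - 2*(-7)) + (2*(-3) - 4*(-3)) + (4*4 - (-3)*(-3)) + ((-3)*(-1) - (-6)*4) + ((-6)*(-7) - (-5)*(-1))
= 122
Area = |122|/2 = 61

61


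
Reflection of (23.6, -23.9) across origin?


Reflection over origin: (x,y) -> (-x,-y)
(23.6, -23.9) -> (-23.6, 23.9)

(-23.6, 23.9)


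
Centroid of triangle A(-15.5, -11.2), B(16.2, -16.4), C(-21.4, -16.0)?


Centroid = ((x_A+x_B+x_C)/3, (y_A+y_B+y_C)/3)
= (((-15.5)+16.2+(-21.4))/3, ((-11.2)+(-16.4)+(-16))/3)
= (-6.9, -14.5333)

(-6.9, -14.5333)


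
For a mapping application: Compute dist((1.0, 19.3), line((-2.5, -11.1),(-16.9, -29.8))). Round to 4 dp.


|cross product| = 372.31
|line direction| = sqrt(557.05) = 23.6019
Distance = 372.31/sqrt(557.05) = 15.7746

15.7746


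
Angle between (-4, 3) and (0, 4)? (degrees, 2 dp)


u.v = 12, |u| = sqrt(25) = 5, |v| = sqrt(16) = 4
cos(theta) = u.v/(|u||v|) = 12/sqrt(400) = 0.6
theta = acos(0.6) = 53.13 degrees

53.13 degrees


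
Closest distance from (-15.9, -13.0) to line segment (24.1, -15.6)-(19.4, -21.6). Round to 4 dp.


Project P onto AB: t = 1 (clamped to [0,1])
Closest point on segment: (19.4, -21.6)
Distance: 36.3325

36.3325


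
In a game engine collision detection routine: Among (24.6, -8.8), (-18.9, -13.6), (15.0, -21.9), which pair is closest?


d(P0,P1) = 43.764, d(P0,P2) = 16.241, d(P1,P2) = 34.9013
Closest: P0 and P2

Closest pair: (24.6, -8.8) and (15.0, -21.9), distance = 16.241


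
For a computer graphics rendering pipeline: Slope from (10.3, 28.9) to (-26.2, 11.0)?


slope = (y2-y1)/(x2-x1) = (11-28.9)/((-26.2)-10.3) = (-17.9)/(-36.5) = 0.4904

0.4904


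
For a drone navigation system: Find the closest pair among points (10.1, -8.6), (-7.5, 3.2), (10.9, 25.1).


d(P0,P1) = 21.1896, d(P0,P2) = 33.7095, d(P1,P2) = 28.6037
Closest: P0 and P1

Closest pair: (10.1, -8.6) and (-7.5, 3.2), distance = 21.1896


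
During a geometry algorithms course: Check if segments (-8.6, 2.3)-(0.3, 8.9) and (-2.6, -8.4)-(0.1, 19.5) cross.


Cross products: d1=196.29, d2=-34.2, d3=-134.83, d4=95.66
d1*d2 < 0 and d3*d4 < 0? yes

Yes, they intersect


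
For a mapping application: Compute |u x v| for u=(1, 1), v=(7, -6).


|u x v| = |1*(-6) - 1*7|
= |(-6) - 7| = 13

13


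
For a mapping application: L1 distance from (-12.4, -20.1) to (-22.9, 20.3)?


|(-12.4)-(-22.9)| + |(-20.1)-20.3| = 10.5 + 40.4 = 50.9

50.9


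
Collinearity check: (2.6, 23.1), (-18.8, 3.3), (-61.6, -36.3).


Cross product: ((-18.8)-2.6)*((-36.3)-23.1) - (3.3-23.1)*((-61.6)-2.6)
= 0

Yes, collinear


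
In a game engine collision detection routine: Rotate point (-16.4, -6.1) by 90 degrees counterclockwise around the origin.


90° CCW: (x,y) -> (-y, x)
(-16.4,-6.1) -> (6.1, -16.4)

(6.1, -16.4)


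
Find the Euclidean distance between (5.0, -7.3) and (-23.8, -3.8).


dx=-28.8, dy=3.5
d^2 = (-28.8)^2 + 3.5^2 = 841.69
d = sqrt(841.69) = 29.0119

29.0119


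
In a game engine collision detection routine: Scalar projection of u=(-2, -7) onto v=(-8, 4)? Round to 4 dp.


u.v = -12, |v| = sqrt(80) = 8.9443
Scalar projection = u.v / |v| = -12 / sqrt(80) = -1.3416

-1.3416


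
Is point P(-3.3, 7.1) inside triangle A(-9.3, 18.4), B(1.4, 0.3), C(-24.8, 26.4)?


Cross products: AB x AP = -12.31, BC x BP = -55.49, CA x CP = -127.15
All same sign? yes

Yes, inside


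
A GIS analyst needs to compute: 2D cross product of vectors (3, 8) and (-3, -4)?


u x v = u_x*v_y - u_y*v_x = 3*(-4) - 8*(-3)
= (-12) - (-24) = 12

12


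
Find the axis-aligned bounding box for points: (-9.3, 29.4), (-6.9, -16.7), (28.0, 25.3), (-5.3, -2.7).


x range: [-9.3, 28]
y range: [-16.7, 29.4]
Bounding box: (-9.3,-16.7) to (28,29.4)

(-9.3,-16.7) to (28,29.4)


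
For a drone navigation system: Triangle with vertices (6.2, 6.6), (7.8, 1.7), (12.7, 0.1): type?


Side lengths squared: AB^2=26.57, BC^2=26.57, CA^2=84.5
Sorted: [26.57, 26.57, 84.5]
By sides: Isosceles, By angles: Obtuse

Isosceles, Obtuse


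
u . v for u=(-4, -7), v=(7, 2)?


u . v = u_x*v_x + u_y*v_y = (-4)*7 + (-7)*2
= (-28) + (-14) = -42

-42


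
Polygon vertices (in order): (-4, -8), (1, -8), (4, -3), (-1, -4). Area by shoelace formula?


Shoelace sum: ((-4)*(-8) - 1*(-8)) + (1*(-3) - 4*(-8)) + (4*(-4) - (-1)*(-3)) + ((-1)*(-8) - (-4)*(-4))
= 42
Area = |42|/2 = 21

21


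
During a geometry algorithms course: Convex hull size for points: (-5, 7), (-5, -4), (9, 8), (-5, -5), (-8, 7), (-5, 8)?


Convex hull vertices (CCW): (-8, 7), (-5, -5), (9, 8), (-5, 8)
Count = 4

4


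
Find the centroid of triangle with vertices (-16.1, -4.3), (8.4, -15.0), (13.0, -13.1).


Centroid = ((x_A+x_B+x_C)/3, (y_A+y_B+y_C)/3)
= (((-16.1)+8.4+13)/3, ((-4.3)+(-15)+(-13.1))/3)
= (1.7667, -10.8)

(1.7667, -10.8)


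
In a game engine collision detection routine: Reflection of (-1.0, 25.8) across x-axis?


Reflection over x-axis: (x,y) -> (x,-y)
(-1, 25.8) -> (-1, -25.8)

(-1, -25.8)


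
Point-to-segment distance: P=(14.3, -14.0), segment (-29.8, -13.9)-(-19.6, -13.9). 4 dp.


Project P onto AB: t = 1 (clamped to [0,1])
Closest point on segment: (-19.6, -13.9)
Distance: 33.9001

33.9001


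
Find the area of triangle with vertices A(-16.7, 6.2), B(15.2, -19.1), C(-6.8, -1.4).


Area = |x_A(y_B-y_C) + x_B(y_C-y_A) + x_C(y_A-y_B)|/2
= |295.59 + (-115.52) + (-172.04)|/2
= 8.03/2 = 4.015

4.015


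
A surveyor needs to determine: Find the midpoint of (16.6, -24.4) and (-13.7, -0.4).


M = ((16.6+(-13.7))/2, ((-24.4)+(-0.4))/2)
= (1.45, -12.4)

(1.45, -12.4)


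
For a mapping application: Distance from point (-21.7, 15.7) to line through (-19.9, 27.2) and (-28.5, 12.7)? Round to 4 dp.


|cross product| = 72.8
|line direction| = sqrt(284.21) = 16.8585
Distance = 72.8/sqrt(284.21) = 4.3183

4.3183


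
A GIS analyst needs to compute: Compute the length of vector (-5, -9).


|u| = sqrt((-5)^2 + (-9)^2) = sqrt(106) = 10.2956

10.2956


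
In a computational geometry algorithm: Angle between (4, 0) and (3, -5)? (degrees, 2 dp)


u.v = 12, |u| = sqrt(16) = 4, |v| = sqrt(34) = 5.831
cos(theta) = u.v/(|u||v|) = 12/sqrt(544) = 0.514496
theta = acos(0.514496) = 59.04 degrees

59.04 degrees


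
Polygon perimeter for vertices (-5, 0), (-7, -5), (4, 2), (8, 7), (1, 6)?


Sides: (-5, 0)->(-7, -5): sqrt(29) = 5.385165, (-7, -5)->(4, 2): sqrt(170) = 13.038405, (4, 2)->(8, 7): sqrt(41) = 6.403124, (8, 7)->(1, 6): sqrt(50) = 7.071068, (1, 6)->(-5, 0): sqrt(72) = 8.485281
Sum = 40.383043
Perimeter = 40.383

40.383


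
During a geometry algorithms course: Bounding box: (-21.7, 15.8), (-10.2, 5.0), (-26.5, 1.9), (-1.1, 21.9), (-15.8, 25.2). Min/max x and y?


x range: [-26.5, -1.1]
y range: [1.9, 25.2]
Bounding box: (-26.5,1.9) to (-1.1,25.2)

(-26.5,1.9) to (-1.1,25.2)


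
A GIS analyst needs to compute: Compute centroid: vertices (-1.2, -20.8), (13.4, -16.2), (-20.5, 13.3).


Centroid = ((x_A+x_B+x_C)/3, (y_A+y_B+y_C)/3)
= (((-1.2)+13.4+(-20.5))/3, ((-20.8)+(-16.2)+13.3)/3)
= (-2.7667, -7.9)

(-2.7667, -7.9)


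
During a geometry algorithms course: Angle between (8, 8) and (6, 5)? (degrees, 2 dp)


u.v = 88, |u| = sqrt(128) = 11.3137, |v| = sqrt(61) = 7.8102
cos(theta) = u.v/(|u||v|) = 88/sqrt(7808) = 0.995893
theta = acos(0.995893) = 5.19 degrees

5.19 degrees


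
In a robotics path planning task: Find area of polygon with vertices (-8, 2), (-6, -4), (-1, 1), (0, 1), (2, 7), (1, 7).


Shoelace sum: ((-8)*(-4) - (-6)*2) + ((-6)*1 - (-1)*(-4)) + ((-1)*1 - 0*1) + (0*7 - 2*1) + (2*7 - 1*7) + (1*2 - (-8)*7)
= 96
Area = |96|/2 = 48

48


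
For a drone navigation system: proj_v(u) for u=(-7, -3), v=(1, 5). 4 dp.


u.v = -22, |v| = sqrt(26) = 5.099
Scalar projection = u.v / |v| = -22 / sqrt(26) = -4.3146

-4.3146


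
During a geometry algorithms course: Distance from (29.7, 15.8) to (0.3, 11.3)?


dx=-29.4, dy=-4.5
d^2 = (-29.4)^2 + (-4.5)^2 = 884.61
d = sqrt(884.61) = 29.7424

29.7424


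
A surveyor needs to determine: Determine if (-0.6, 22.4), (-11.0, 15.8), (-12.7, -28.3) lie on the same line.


Cross product: ((-11)-(-0.6))*((-28.3)-22.4) - (15.8-22.4)*((-12.7)-(-0.6))
= 447.42

No, not collinear


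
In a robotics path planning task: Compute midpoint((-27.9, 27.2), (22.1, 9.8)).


M = (((-27.9)+22.1)/2, (27.2+9.8)/2)
= (-2.9, 18.5)

(-2.9, 18.5)


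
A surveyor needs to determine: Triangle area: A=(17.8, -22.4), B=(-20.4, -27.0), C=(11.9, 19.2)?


Area = |x_A(y_B-y_C) + x_B(y_C-y_A) + x_C(y_A-y_B)|/2
= |(-822.36) + (-848.64) + 54.74|/2
= 1616.26/2 = 808.13

808.13


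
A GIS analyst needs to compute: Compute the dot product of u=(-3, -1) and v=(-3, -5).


u . v = u_x*v_x + u_y*v_y = (-3)*(-3) + (-1)*(-5)
= 9 + 5 = 14

14


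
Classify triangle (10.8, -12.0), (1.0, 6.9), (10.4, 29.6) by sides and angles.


Side lengths squared: AB^2=453.25, BC^2=603.65, CA^2=1730.72
Sorted: [453.25, 603.65, 1730.72]
By sides: Scalene, By angles: Obtuse

Scalene, Obtuse


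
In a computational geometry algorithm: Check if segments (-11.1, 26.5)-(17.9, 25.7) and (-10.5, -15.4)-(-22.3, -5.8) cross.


Cross products: d1=-488.66, d2=-757.62, d3=-1214.62, d4=-945.66
d1*d2 < 0 and d3*d4 < 0? no

No, they don't intersect


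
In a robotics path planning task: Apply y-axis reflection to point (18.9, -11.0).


Reflection over y-axis: (x,y) -> (-x,y)
(18.9, -11) -> (-18.9, -11)

(-18.9, -11)


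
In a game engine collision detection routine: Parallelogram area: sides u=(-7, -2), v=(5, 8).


|u x v| = |(-7)*8 - (-2)*5|
= |(-56) - (-10)| = 46

46


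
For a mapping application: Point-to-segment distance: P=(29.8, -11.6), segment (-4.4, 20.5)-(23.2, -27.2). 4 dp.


Project P onto AB: t = 0.815 (clamped to [0,1])
Closest point on segment: (18.093, -18.3738)
Distance: 13.5255

13.5255


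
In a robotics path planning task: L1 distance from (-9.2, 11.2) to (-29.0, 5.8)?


|(-9.2)-(-29)| + |11.2-5.8| = 19.8 + 5.4 = 25.2

25.2


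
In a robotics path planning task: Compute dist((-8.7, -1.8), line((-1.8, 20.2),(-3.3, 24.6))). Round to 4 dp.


|cross product| = 63.36
|line direction| = sqrt(21.61) = 4.6487
Distance = 63.36/sqrt(21.61) = 13.6297

13.6297


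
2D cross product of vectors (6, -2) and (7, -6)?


u x v = u_x*v_y - u_y*v_x = 6*(-6) - (-2)*7
= (-36) - (-14) = -22

-22


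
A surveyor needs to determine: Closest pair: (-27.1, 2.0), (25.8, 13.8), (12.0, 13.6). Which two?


d(P0,P1) = 54.2001, d(P0,P2) = 40.7844, d(P1,P2) = 13.8014
Closest: P1 and P2

Closest pair: (25.8, 13.8) and (12.0, 13.6), distance = 13.8014


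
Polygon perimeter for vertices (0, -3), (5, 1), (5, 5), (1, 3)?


Sides: (0, -3)->(5, 1): sqrt(41) = 6.403124, (5, 1)->(5, 5): sqrt(16) = 4, (5, 5)->(1, 3): sqrt(20) = 4.472136, (1, 3)->(0, -3): sqrt(37) = 6.082763
Sum = 20.958023
Perimeter = 20.958

20.958


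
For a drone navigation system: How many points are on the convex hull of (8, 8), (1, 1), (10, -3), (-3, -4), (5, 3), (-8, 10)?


Convex hull vertices (CCW): (-8, 10), (-3, -4), (10, -3), (8, 8)
Count = 4

4


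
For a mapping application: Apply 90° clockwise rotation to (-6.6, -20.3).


90° CW: (x,y) -> (y, -x)
(-6.6,-20.3) -> (-20.3, 6.6)

(-20.3, 6.6)


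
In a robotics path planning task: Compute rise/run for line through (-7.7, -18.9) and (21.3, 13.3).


slope = (y2-y1)/(x2-x1) = (13.3-(-18.9))/(21.3-(-7.7)) = 32.2/29 = 1.1103

1.1103


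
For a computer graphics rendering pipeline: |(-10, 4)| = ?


|u| = sqrt((-10)^2 + 4^2) = sqrt(116) = 10.7703

10.7703


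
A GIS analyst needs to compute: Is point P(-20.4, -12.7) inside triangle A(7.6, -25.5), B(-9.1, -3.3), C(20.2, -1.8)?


Cross products: AB x AP = 407.84, BC x BP = -258.47, CA x CP = -824.88
All same sign? no

No, outside


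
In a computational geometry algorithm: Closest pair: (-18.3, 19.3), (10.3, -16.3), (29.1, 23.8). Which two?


d(P0,P1) = 45.6653, d(P0,P2) = 47.6131, d(P1,P2) = 44.2883
Closest: P1 and P2

Closest pair: (10.3, -16.3) and (29.1, 23.8), distance = 44.2883


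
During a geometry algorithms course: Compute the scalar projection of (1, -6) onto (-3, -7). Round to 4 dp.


u.v = 39, |v| = sqrt(58) = 7.6158
Scalar projection = u.v / |v| = 39 / sqrt(58) = 5.121

5.121


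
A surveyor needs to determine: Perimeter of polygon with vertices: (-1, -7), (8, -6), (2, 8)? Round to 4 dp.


Sides: (-1, -7)->(8, -6): sqrt(82) = 9.055385, (8, -6)->(2, 8): sqrt(232) = 15.231546, (2, 8)->(-1, -7): sqrt(234) = 15.297059
Sum = 39.58399
Perimeter = 39.584

39.584


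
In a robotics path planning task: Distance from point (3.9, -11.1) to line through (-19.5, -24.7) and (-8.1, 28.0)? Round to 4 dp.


|cross product| = 1078.14
|line direction| = sqrt(2907.25) = 53.9189
Distance = 1078.14/sqrt(2907.25) = 19.9956

19.9956


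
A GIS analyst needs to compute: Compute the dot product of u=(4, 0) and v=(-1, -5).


u . v = u_x*v_x + u_y*v_y = 4*(-1) + 0*(-5)
= (-4) + 0 = -4

-4


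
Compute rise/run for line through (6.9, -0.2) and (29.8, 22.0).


slope = (y2-y1)/(x2-x1) = (22-(-0.2))/(29.8-6.9) = 22.2/22.9 = 0.9694

0.9694


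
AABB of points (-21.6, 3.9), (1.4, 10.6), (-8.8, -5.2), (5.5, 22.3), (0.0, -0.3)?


x range: [-21.6, 5.5]
y range: [-5.2, 22.3]
Bounding box: (-21.6,-5.2) to (5.5,22.3)

(-21.6,-5.2) to (5.5,22.3)


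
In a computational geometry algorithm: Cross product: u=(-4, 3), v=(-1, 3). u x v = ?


u x v = u_x*v_y - u_y*v_x = (-4)*3 - 3*(-1)
= (-12) - (-3) = -9

-9


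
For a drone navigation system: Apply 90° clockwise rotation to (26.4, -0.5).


90° CW: (x,y) -> (y, -x)
(26.4,-0.5) -> (-0.5, -26.4)

(-0.5, -26.4)


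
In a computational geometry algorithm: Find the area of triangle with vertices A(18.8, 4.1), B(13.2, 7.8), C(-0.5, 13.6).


Area = |x_A(y_B-y_C) + x_B(y_C-y_A) + x_C(y_A-y_B)|/2
= |(-109.04) + 125.4 + 1.85|/2
= 18.21/2 = 9.105

9.105


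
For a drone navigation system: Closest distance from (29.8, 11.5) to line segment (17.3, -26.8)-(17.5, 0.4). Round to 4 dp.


Project P onto AB: t = 1 (clamped to [0,1])
Closest point on segment: (17.5, 0.4)
Distance: 16.568

16.568


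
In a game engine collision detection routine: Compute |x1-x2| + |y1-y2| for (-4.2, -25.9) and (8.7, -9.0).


|(-4.2)-8.7| + |(-25.9)-(-9)| = 12.9 + 16.9 = 29.8

29.8


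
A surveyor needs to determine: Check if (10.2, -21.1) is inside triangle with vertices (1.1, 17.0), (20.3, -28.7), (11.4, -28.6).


Cross products: AB x AP = -315.65, BC x BP = -66.63, CA x CP = -22.53
All same sign? yes

Yes, inside


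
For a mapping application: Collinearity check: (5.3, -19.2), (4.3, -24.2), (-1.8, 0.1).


Cross product: (4.3-5.3)*(0.1-(-19.2)) - ((-24.2)-(-19.2))*((-1.8)-5.3)
= -54.8

No, not collinear


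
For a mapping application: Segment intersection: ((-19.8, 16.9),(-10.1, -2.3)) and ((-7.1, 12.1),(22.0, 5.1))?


Cross products: d1=50.78, d2=-440.04, d3=197.28, d4=688.1
d1*d2 < 0 and d3*d4 < 0? no

No, they don't intersect


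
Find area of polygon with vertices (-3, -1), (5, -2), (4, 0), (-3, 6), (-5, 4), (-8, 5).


Shoelace sum: ((-3)*(-2) - 5*(-1)) + (5*0 - 4*(-2)) + (4*6 - (-3)*0) + ((-3)*4 - (-5)*6) + ((-5)*5 - (-8)*4) + ((-8)*(-1) - (-3)*5)
= 91
Area = |91|/2 = 45.5

45.5


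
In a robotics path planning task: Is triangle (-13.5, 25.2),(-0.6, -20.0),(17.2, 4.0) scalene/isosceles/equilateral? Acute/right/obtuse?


Side lengths squared: AB^2=2209.45, BC^2=892.84, CA^2=1391.93
Sorted: [892.84, 1391.93, 2209.45]
By sides: Scalene, By angles: Acute

Scalene, Acute


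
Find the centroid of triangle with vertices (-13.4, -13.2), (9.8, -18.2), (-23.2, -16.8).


Centroid = ((x_A+x_B+x_C)/3, (y_A+y_B+y_C)/3)
= (((-13.4)+9.8+(-23.2))/3, ((-13.2)+(-18.2)+(-16.8))/3)
= (-8.9333, -16.0667)

(-8.9333, -16.0667)


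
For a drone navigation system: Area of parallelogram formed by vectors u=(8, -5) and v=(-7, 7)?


|u x v| = |8*7 - (-5)*(-7)|
= |56 - 35| = 21

21


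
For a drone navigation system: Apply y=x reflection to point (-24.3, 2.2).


Reflection over y=x: (x,y) -> (y,x)
(-24.3, 2.2) -> (2.2, -24.3)

(2.2, -24.3)


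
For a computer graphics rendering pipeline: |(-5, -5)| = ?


|u| = sqrt((-5)^2 + (-5)^2) = sqrt(50) = 7.0711

7.0711


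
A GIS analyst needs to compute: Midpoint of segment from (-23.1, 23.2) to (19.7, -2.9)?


M = (((-23.1)+19.7)/2, (23.2+(-2.9))/2)
= (-1.7, 10.15)

(-1.7, 10.15)


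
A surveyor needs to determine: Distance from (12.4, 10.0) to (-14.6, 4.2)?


dx=-27, dy=-5.8
d^2 = (-27)^2 + (-5.8)^2 = 762.64
d = sqrt(762.64) = 27.6159

27.6159


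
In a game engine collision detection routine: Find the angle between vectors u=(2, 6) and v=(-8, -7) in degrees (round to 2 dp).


u.v = -58, |u| = sqrt(40) = 6.3246, |v| = sqrt(113) = 10.6301
cos(theta) = u.v/(|u||v|) = -58/sqrt(4520) = -0.862698
theta = acos(-0.862698) = 149.62 degrees

149.62 degrees


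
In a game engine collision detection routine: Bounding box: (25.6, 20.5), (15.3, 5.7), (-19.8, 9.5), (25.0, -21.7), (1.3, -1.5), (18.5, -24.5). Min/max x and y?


x range: [-19.8, 25.6]
y range: [-24.5, 20.5]
Bounding box: (-19.8,-24.5) to (25.6,20.5)

(-19.8,-24.5) to (25.6,20.5)


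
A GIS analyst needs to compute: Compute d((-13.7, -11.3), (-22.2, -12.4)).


dx=-8.5, dy=-1.1
d^2 = (-8.5)^2 + (-1.1)^2 = 73.46
d = sqrt(73.46) = 8.5709

8.5709


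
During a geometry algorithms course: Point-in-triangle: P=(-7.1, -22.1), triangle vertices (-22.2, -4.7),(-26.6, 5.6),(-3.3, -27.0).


Cross products: AB x AP = -78.97, BC x BP = -9.71, CA x CP = -7.87
All same sign? yes

Yes, inside


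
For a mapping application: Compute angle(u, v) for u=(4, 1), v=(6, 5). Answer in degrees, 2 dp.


u.v = 29, |u| = sqrt(17) = 4.1231, |v| = sqrt(61) = 7.8102
cos(theta) = u.v/(|u||v|) = 29/sqrt(1037) = 0.900552
theta = acos(0.900552) = 25.77 degrees

25.77 degrees


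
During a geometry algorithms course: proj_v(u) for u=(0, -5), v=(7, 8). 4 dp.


u.v = -40, |v| = sqrt(113) = 10.6301
Scalar projection = u.v / |v| = -40 / sqrt(113) = -3.7629

-3.7629


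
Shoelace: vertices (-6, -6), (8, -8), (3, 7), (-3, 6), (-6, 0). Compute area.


Shoelace sum: ((-6)*(-8) - 8*(-6)) + (8*7 - 3*(-8)) + (3*6 - (-3)*7) + ((-3)*0 - (-6)*6) + ((-6)*(-6) - (-6)*0)
= 287
Area = |287|/2 = 143.5

143.5


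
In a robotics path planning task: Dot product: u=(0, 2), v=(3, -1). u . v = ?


u . v = u_x*v_x + u_y*v_y = 0*3 + 2*(-1)
= 0 + (-2) = -2

-2


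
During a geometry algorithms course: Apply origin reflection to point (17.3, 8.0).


Reflection over origin: (x,y) -> (-x,-y)
(17.3, 8) -> (-17.3, -8)

(-17.3, -8)


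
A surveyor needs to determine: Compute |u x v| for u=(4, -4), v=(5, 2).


|u x v| = |4*2 - (-4)*5|
= |8 - (-20)| = 28

28


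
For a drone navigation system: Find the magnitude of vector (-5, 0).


|u| = sqrt((-5)^2 + 0^2) = sqrt(25) = 5

5


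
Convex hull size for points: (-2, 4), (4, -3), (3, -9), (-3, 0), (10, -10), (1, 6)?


Convex hull vertices (CCW): (-3, 0), (3, -9), (10, -10), (1, 6), (-2, 4)
Count = 5

5


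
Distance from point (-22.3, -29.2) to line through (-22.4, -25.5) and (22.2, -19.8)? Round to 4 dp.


|cross product| = 165.59
|line direction| = sqrt(2021.65) = 44.9628
Distance = 165.59/sqrt(2021.65) = 3.6828

3.6828


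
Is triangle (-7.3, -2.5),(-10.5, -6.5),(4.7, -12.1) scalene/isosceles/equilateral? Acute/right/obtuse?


Side lengths squared: AB^2=26.24, BC^2=262.4, CA^2=236.16
Sorted: [26.24, 236.16, 262.4]
By sides: Scalene, By angles: Right

Scalene, Right


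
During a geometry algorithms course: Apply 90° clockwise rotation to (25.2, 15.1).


90° CW: (x,y) -> (y, -x)
(25.2,15.1) -> (15.1, -25.2)

(15.1, -25.2)


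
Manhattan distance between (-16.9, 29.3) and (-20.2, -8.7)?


|(-16.9)-(-20.2)| + |29.3-(-8.7)| = 3.3 + 38 = 41.3

41.3


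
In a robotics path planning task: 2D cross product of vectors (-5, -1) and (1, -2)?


u x v = u_x*v_y - u_y*v_x = (-5)*(-2) - (-1)*1
= 10 - (-1) = 11

11


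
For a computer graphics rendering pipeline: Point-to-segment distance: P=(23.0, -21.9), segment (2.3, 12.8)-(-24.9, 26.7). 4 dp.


Project P onto AB: t = 0 (clamped to [0,1])
Closest point on segment: (2.3, 12.8)
Distance: 40.4052

40.4052


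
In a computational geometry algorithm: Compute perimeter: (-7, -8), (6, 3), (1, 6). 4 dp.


Sides: (-7, -8)->(6, 3): sqrt(290) = 17.029386, (6, 3)->(1, 6): sqrt(34) = 5.830952, (1, 6)->(-7, -8): sqrt(260) = 16.124515
Sum = 38.984853
Perimeter = 38.9849

38.9849


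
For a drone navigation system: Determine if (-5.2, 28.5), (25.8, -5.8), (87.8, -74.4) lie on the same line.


Cross product: (25.8-(-5.2))*((-74.4)-28.5) - ((-5.8)-28.5)*(87.8-(-5.2))
= 0

Yes, collinear


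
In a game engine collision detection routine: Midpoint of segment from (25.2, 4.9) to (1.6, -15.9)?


M = ((25.2+1.6)/2, (4.9+(-15.9))/2)
= (13.4, -5.5)

(13.4, -5.5)


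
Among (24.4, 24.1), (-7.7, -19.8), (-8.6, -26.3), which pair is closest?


d(P0,P1) = 54.384, d(P0,P2) = 60.2425, d(P1,P2) = 6.562
Closest: P1 and P2

Closest pair: (-7.7, -19.8) and (-8.6, -26.3), distance = 6.562
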